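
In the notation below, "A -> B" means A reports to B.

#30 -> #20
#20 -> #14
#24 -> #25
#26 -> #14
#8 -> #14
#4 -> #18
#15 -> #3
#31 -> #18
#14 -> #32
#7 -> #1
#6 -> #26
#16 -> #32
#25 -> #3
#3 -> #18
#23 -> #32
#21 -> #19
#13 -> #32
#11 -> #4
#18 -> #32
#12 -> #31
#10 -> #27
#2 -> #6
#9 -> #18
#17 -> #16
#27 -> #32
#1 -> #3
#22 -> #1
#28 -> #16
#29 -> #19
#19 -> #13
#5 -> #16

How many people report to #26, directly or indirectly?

2

#26 directly manages #6. Under #6: #2 (1). That's 2 in total.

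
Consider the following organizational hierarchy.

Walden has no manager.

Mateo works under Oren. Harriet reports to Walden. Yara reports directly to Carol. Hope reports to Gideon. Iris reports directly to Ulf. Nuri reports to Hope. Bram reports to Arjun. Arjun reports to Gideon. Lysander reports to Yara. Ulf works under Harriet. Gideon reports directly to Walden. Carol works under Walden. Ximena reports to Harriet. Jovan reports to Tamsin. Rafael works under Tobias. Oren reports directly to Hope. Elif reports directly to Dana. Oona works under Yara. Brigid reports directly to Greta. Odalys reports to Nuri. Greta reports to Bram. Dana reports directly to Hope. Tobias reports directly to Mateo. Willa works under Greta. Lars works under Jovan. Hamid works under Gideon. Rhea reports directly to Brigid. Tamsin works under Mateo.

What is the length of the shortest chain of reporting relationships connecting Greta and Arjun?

Greta is in Arjun's organization: the chain from Greta up to Arjun is Greta → Bram → Arjun, which is 2 links.

2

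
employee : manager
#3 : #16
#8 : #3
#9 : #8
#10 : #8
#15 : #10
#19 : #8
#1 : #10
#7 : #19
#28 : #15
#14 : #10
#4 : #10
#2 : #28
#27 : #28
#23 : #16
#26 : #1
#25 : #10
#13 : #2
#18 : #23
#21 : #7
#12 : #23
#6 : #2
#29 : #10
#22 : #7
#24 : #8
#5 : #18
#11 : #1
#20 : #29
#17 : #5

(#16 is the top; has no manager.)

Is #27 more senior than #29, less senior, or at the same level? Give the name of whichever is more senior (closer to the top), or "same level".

#27 is 6 levels below #16; #29 is 4. #29 is higher.

#29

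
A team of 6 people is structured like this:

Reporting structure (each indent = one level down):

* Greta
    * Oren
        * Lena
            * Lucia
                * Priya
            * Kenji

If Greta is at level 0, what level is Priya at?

4

Chain from Priya up to Greta: Priya → Lucia → Lena → Oren → Greta. That is 4 steps up, so Priya is 4 levels below Greta.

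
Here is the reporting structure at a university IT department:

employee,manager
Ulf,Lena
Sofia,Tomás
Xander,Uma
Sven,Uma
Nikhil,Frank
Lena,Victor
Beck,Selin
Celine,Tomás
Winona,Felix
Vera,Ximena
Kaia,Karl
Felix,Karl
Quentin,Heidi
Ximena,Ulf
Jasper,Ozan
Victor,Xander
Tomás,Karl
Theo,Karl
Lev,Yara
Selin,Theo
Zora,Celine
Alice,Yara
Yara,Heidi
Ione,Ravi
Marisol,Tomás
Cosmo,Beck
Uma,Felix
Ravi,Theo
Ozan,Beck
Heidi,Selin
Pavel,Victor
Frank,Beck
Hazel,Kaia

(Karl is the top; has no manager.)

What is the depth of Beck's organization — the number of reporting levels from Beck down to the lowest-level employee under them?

The longest chain under Beck runs Beck → Ozan → Jasper, which is 2 levels below Beck.

2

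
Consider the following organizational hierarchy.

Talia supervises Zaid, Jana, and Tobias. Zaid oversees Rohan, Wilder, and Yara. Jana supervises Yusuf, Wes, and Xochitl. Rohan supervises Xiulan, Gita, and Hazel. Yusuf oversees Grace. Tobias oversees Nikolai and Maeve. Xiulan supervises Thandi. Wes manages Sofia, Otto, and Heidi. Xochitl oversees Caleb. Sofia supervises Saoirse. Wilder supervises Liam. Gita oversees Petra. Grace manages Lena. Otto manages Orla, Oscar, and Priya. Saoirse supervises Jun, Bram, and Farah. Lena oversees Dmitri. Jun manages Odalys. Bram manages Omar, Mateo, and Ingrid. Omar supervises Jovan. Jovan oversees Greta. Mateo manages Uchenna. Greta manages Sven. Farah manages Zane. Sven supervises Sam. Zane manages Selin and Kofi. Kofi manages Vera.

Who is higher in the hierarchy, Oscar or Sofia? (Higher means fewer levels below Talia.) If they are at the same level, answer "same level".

Sofia

Oscar is 4 levels below Talia; Sofia is 3. Sofia is higher.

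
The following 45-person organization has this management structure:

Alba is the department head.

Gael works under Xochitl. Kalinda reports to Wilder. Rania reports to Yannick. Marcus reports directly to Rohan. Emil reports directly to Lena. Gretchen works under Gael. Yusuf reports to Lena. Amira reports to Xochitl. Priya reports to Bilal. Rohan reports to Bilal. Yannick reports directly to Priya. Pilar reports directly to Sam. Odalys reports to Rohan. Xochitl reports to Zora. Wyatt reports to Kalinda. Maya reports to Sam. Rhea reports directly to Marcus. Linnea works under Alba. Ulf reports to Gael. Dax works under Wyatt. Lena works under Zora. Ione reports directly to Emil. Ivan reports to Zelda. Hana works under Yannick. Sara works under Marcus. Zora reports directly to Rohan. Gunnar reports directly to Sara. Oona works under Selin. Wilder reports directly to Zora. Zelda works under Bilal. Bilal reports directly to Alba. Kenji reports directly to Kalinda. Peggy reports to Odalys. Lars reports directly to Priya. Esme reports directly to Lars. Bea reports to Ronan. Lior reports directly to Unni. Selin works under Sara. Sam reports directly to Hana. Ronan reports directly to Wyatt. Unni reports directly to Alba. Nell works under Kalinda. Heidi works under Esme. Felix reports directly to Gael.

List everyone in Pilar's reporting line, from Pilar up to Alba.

Pilar -> Sam -> Hana -> Yannick -> Priya -> Bilal -> Alba

Pilar reports to Sam. Sam reports to Hana. Hana reports to Yannick. Yannick reports to Priya. Priya reports to Bilal. Bilal reports to Alba. Alba is at the top.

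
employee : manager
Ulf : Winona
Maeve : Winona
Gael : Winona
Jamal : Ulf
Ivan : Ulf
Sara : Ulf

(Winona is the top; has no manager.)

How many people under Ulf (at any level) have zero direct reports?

3

The people in Ulf's organization with no one reporting to them are Sara, Ivan, Jamal. That is 3.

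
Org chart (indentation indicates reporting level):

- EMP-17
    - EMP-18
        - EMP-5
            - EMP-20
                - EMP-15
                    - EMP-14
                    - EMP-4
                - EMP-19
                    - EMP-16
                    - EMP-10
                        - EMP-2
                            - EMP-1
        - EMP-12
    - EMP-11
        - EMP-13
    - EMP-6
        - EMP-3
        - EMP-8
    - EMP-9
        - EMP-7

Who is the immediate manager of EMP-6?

EMP-17

EMP-6 reports directly to EMP-17.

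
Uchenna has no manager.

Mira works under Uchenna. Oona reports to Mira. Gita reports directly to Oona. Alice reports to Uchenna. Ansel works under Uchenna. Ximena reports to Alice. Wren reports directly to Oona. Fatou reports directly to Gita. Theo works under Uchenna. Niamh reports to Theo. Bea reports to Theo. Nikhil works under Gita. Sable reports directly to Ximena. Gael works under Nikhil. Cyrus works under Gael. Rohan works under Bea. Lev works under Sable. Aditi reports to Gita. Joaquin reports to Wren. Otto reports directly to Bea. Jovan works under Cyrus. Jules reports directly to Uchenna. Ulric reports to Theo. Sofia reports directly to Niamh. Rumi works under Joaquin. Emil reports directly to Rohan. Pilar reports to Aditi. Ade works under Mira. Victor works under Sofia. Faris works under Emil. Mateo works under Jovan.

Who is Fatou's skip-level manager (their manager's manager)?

Oona

Fatou reports to Gita, and Gita reports to Oona. So Fatou's skip-level manager is Oona.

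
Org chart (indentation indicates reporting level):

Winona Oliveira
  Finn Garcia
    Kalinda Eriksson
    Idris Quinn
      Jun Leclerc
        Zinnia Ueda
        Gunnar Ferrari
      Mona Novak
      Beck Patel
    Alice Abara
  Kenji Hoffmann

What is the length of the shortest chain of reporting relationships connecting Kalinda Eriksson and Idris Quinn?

Kalinda Eriksson is 1 level below Finn Garcia, and Idris Quinn is 1 level below Finn Garcia (their lowest common manager). The shortest path runs up from Kalinda Eriksson to Finn Garcia and back down to Idris Quinn: 1 + 1 = 2 links.

2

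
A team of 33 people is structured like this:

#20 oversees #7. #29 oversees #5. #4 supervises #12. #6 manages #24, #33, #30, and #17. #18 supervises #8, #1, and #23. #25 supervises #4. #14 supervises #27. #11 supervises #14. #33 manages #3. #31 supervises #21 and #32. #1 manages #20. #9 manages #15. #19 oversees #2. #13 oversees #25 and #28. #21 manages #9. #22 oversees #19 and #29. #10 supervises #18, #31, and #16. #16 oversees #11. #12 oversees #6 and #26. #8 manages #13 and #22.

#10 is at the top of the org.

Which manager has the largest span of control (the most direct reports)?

Direct-report counts: #10 has 3; #16 has 1; #11 has 1; #14 has 1; #31 has 2; #21 has 1; #9 has 1; #18 has 3; #1 has 1; #20 has 1; #8 has 2; #22 has 2; #29 has 1; #19 has 1; #13 has 2; #25 has 1; #4 has 1; #12 has 2; #6 has 4; #33 has 1. The largest is 4, held by #6.

#6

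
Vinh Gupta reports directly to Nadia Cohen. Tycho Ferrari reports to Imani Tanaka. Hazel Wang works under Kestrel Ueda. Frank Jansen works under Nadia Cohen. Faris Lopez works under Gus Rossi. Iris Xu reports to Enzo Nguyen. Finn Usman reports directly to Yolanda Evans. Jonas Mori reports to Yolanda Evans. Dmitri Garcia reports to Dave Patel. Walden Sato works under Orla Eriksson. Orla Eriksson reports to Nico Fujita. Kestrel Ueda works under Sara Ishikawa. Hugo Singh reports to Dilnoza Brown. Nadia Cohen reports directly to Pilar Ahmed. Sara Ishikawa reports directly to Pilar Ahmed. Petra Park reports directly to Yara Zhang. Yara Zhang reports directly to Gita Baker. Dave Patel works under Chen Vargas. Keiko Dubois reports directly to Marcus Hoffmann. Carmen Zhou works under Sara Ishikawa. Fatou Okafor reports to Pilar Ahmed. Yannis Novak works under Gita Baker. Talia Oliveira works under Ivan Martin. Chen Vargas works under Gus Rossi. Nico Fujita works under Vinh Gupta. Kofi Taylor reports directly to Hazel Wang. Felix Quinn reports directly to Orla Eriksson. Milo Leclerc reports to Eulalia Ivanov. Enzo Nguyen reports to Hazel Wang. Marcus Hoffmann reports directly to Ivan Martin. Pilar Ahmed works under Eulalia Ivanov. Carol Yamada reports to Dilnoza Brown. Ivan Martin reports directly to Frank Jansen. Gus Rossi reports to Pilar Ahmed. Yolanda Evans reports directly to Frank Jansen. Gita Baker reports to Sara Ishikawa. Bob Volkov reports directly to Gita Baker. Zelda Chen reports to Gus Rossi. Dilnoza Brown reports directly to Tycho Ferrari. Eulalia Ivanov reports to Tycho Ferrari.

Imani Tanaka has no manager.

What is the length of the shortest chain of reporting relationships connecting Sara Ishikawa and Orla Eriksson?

Sara Ishikawa is 1 level below Pilar Ahmed, and Orla Eriksson is 4 levels below Pilar Ahmed (their lowest common manager). The shortest path runs up from Sara Ishikawa to Pilar Ahmed and back down to Orla Eriksson: 1 + 4 = 5 links.

5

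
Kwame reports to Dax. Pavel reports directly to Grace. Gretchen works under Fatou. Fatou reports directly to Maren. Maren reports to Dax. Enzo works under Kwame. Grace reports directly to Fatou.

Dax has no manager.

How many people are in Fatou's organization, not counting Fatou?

Fatou directly manages Grace, Gretchen. Under Grace: Pavel (1). Gretchen has no reports. So Fatou's organization is 2 direct reports plus everyone under them: 2 + 1 = 3.

3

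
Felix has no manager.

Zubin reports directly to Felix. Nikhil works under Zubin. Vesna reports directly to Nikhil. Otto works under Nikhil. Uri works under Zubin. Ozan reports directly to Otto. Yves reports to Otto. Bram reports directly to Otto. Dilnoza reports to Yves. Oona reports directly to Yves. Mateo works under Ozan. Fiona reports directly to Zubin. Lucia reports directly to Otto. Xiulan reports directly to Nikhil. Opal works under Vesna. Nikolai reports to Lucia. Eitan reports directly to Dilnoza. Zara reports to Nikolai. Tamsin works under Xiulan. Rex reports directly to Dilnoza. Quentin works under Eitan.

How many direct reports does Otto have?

4

Otto directly manages Ozan, Yves, Bram, Lucia. That is 4 direct reports.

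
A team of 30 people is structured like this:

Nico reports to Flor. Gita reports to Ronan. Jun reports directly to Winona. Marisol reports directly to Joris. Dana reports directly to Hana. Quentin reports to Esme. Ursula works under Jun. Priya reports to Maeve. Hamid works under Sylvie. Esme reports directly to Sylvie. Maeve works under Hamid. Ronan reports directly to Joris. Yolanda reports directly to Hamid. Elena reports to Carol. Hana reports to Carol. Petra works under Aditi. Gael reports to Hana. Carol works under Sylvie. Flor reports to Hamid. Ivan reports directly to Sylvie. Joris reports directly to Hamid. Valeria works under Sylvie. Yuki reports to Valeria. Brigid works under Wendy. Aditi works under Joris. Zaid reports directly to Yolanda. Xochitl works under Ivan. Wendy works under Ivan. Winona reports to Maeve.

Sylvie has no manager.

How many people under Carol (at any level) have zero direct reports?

3

The people in Carol's organization with no one reporting to them are Elena, Gael, Dana. That is 3.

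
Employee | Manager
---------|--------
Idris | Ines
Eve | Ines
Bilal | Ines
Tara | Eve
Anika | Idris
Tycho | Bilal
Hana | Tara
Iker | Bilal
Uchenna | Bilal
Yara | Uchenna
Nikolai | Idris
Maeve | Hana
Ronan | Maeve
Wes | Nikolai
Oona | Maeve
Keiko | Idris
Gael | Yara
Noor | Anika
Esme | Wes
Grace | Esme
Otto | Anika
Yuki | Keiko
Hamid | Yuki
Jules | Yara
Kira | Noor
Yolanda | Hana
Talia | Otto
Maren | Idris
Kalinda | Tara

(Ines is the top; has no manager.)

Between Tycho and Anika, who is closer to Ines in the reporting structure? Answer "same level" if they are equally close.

Both Tycho and Anika are 2 levels below Ines.

same level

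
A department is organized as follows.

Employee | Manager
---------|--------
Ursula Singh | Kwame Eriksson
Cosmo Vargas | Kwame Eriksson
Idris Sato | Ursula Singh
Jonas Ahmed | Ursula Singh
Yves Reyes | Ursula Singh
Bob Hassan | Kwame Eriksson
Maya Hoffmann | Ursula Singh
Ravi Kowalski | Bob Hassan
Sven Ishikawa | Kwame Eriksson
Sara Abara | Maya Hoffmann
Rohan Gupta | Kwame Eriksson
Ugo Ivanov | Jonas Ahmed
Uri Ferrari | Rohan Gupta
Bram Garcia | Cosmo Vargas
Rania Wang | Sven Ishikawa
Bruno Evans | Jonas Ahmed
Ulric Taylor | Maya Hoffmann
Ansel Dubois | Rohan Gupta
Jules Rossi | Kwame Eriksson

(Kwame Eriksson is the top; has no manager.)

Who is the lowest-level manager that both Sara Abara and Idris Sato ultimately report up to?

Ursula Singh

Sara Abara's chain of managers is Maya Hoffmann, Ursula Singh, Kwame Eriksson. Idris Sato's chain of managers is Ursula Singh, Kwame Eriksson. The first manager that appears in both chains is Ursula Singh.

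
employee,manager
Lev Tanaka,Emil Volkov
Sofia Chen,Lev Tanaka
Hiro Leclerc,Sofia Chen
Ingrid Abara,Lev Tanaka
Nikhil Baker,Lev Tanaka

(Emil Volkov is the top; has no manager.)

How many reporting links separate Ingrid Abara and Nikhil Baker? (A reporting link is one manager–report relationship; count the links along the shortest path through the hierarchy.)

Ingrid Abara is 1 level below Lev Tanaka, and Nikhil Baker is 1 level below Lev Tanaka (their lowest common manager). The shortest path runs up from Ingrid Abara to Lev Tanaka and back down to Nikhil Baker: 1 + 1 = 2 links.

2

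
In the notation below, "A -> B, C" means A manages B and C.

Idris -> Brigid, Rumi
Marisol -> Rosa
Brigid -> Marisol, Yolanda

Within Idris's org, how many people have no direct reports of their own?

3

The people in Idris's organization with no one reporting to them are Rumi, Yolanda, Rosa. That is 3.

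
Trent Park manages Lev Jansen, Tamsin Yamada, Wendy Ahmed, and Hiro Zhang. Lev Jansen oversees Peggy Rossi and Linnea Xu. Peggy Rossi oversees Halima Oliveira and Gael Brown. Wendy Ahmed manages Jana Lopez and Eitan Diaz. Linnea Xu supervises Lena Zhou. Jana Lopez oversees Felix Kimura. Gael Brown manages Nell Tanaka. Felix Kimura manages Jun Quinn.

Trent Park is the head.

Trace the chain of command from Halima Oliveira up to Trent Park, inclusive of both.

Halima Oliveira reports to Peggy Rossi. Peggy Rossi reports to Lev Jansen. Lev Jansen reports to Trent Park. Trent Park is at the top.

Halima Oliveira -> Peggy Rossi -> Lev Jansen -> Trent Park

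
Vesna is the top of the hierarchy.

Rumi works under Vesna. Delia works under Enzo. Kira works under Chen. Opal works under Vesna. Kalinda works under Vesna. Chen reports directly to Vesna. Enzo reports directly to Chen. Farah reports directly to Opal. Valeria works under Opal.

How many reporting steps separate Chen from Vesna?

Chain from Chen up to Vesna: Chen → Vesna. That is 1 step up, so Chen is 1 level below Vesna.

1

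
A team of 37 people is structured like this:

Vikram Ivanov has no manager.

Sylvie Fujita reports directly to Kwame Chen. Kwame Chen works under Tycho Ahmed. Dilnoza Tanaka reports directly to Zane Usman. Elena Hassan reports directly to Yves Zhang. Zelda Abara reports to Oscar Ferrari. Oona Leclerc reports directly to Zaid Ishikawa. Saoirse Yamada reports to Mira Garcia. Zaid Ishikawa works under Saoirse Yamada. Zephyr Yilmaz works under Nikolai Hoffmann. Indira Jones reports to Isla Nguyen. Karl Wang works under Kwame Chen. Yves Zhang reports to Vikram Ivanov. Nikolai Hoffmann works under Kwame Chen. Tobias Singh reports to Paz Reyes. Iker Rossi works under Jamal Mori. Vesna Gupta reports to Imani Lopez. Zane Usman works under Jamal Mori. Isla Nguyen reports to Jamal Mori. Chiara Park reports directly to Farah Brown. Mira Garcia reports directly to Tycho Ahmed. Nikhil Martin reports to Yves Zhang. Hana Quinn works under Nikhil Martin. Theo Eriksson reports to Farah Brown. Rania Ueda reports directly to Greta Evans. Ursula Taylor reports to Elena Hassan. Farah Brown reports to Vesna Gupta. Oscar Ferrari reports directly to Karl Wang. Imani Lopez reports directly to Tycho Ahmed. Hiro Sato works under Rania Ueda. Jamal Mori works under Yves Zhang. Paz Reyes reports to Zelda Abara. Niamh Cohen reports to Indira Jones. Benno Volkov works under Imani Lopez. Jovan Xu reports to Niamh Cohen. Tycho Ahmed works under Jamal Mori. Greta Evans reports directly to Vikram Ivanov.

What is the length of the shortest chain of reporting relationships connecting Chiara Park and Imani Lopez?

Chiara Park is in Imani Lopez's organization: the chain from Chiara Park up to Imani Lopez is Chiara Park → Farah Brown → Vesna Gupta → Imani Lopez, which is 3 links.

3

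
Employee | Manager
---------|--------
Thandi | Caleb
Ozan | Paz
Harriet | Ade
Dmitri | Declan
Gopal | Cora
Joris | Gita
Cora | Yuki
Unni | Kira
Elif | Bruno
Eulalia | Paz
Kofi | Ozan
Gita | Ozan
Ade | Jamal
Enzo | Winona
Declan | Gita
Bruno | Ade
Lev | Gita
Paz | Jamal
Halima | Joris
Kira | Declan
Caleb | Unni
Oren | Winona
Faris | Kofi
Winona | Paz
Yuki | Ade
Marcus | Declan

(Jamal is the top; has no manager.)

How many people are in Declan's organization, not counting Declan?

6

Declan directly manages Marcus, Kira, Dmitri. Marcus has no reports. Under Kira: Unni, Caleb, Thandi (3). Dmitri has no reports. So Declan's organization is 3 direct reports plus everyone under them: 1 + 4 + 1 = 6.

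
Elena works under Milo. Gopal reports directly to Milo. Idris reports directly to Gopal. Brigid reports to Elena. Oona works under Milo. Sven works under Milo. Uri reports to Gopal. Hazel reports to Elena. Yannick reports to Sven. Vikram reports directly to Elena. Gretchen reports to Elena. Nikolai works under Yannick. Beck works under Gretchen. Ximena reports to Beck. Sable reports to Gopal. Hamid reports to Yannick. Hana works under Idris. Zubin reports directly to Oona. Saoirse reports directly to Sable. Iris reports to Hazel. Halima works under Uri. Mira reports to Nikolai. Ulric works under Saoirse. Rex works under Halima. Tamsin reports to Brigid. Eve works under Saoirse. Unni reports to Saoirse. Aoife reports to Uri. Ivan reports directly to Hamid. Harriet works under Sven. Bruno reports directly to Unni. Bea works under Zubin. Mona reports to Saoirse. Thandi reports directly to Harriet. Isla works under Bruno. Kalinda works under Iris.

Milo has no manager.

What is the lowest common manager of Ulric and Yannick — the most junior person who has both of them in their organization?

Milo

Ulric's chain of managers is Saoirse, Sable, Gopal, Milo. Yannick's chain of managers is Sven, Milo. The first manager that appears in both chains is Milo.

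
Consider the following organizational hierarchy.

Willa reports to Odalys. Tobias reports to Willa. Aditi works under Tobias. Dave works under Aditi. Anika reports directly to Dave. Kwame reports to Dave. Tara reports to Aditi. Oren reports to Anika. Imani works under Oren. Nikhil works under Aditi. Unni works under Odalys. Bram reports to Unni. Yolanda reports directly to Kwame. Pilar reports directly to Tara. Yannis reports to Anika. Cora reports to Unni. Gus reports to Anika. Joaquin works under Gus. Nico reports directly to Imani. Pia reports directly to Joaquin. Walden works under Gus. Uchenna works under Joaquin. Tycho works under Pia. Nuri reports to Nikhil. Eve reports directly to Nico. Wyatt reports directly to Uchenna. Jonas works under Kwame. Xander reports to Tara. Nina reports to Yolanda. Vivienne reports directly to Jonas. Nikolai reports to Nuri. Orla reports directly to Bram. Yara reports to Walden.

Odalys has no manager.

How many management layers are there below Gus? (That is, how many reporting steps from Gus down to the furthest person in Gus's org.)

3

The longest chain under Gus runs Gus → Joaquin → Uchenna → Wyatt, which is 3 levels below Gus.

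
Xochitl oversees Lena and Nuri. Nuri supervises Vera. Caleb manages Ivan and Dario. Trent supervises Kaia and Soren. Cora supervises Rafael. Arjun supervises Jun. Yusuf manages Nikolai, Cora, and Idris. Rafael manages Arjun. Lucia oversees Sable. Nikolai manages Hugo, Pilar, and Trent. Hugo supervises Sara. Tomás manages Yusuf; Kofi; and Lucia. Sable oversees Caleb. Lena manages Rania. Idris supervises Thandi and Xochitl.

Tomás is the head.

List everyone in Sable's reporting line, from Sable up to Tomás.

Sable reports to Lucia. Lucia reports to Tomás. Tomás is at the top.

Sable -> Lucia -> Tomás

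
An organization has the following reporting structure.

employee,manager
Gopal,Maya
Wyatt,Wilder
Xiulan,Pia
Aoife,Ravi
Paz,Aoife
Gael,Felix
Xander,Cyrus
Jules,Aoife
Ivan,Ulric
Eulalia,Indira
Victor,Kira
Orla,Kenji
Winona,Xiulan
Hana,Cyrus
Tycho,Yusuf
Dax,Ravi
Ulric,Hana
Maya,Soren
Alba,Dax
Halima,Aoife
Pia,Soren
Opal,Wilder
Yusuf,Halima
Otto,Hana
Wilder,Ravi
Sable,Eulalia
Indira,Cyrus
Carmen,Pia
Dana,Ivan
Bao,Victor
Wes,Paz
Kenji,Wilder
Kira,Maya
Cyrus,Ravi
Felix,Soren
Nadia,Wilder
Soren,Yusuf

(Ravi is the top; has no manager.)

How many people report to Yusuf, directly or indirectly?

Yusuf directly manages Soren, Tycho. Under Soren: Maya, Kira, Victor, Bao, Gopal, Felix, Gael, Pia, Xiulan, Winona, Carmen (11). Tycho has no reports. So Yusuf's organization is 2 direct reports plus everyone under them: 12 + 1 = 13.

13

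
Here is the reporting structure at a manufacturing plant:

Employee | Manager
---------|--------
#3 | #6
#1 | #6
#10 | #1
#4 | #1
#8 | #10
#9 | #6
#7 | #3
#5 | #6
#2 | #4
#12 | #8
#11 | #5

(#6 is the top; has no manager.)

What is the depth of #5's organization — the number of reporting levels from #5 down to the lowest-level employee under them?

1

The longest chain under #5 runs #5 → #11, which is 1 level below #5.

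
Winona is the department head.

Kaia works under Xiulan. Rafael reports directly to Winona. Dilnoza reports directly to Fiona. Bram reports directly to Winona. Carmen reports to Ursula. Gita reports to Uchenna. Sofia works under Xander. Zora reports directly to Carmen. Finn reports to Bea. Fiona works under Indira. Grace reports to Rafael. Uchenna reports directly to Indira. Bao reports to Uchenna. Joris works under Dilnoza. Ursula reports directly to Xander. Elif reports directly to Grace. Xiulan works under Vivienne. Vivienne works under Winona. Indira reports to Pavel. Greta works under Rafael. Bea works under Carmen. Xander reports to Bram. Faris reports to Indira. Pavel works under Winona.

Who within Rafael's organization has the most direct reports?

Rafael

Direct-report counts within Rafael's organization: Rafael has 2; Grace has 1. The largest is 2, held by Rafael.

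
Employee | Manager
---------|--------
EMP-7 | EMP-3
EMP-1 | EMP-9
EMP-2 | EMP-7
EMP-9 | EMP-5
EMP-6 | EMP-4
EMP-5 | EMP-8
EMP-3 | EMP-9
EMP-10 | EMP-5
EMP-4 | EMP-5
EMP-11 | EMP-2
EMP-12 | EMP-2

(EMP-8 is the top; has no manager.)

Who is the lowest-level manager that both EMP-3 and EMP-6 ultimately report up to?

EMP-3's chain of managers is EMP-9, EMP-5, EMP-8. EMP-6's chain of managers is EMP-4, EMP-5, EMP-8. The first manager that appears in both chains is EMP-5.

EMP-5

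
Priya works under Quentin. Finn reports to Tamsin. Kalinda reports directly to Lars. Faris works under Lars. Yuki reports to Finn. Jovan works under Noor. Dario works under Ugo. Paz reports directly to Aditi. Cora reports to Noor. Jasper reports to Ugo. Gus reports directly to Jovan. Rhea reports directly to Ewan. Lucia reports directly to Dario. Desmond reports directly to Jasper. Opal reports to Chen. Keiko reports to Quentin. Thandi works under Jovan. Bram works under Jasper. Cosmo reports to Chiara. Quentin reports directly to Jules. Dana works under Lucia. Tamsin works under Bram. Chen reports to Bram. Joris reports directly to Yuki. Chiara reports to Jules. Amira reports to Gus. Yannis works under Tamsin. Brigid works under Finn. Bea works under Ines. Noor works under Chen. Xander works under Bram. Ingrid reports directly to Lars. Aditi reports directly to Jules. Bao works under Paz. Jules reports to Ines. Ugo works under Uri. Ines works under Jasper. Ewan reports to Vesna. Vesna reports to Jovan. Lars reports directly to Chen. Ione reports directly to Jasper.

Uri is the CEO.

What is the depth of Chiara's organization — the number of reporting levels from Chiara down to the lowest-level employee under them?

1

The longest chain under Chiara runs Chiara → Cosmo, which is 1 level below Chiara.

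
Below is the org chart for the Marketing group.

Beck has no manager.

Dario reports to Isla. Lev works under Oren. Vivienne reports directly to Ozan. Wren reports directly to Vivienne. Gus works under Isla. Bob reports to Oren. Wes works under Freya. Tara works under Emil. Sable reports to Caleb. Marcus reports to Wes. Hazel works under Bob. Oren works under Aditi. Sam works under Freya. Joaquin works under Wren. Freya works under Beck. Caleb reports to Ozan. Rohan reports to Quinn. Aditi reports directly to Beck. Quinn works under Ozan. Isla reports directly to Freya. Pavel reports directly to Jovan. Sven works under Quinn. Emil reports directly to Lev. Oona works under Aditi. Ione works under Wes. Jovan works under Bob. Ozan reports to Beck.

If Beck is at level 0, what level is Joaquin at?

Chain from Joaquin up to Beck: Joaquin → Wren → Vivienne → Ozan → Beck. That is 4 steps up, so Joaquin is 4 levels below Beck.

4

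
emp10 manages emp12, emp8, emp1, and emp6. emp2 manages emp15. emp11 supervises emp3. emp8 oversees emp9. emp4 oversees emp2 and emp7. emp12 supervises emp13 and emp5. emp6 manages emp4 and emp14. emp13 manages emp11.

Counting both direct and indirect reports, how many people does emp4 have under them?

emp4 directly manages emp2, emp7. Under emp2: emp15 (1). emp7 has no reports. So emp4's organization is 2 direct reports plus everyone under them: 2 + 1 = 3.

3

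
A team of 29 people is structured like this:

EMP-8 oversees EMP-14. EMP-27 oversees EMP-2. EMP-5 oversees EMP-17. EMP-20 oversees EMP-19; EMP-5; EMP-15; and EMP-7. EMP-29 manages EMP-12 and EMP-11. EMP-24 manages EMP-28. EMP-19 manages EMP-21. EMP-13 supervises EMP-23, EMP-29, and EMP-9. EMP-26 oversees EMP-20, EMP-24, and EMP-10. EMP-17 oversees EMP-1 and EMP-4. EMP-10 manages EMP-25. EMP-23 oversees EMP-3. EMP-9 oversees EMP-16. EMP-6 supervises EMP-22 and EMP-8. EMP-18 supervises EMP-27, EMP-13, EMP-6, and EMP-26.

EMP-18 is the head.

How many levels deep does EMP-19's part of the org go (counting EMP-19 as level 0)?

1

The longest chain under EMP-19 runs EMP-19 → EMP-21, which is 1 level below EMP-19.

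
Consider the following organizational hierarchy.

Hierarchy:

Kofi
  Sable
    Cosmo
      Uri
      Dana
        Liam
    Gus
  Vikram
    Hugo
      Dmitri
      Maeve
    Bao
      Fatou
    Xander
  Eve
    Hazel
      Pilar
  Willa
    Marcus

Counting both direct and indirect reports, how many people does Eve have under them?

Eve directly manages Hazel. Under Hazel: Pilar (1). That's 2 in total.

2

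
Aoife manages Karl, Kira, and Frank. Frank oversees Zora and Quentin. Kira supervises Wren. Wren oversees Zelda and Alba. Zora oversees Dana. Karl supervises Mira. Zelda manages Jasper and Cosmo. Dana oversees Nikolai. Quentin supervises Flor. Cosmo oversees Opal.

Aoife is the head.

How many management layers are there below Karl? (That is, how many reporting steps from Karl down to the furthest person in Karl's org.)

1

The longest chain under Karl runs Karl → Mira, which is 1 level below Karl.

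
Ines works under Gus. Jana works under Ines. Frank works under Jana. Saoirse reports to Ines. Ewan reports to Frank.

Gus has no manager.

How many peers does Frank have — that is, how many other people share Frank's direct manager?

0

Frank reports to Jana, and Jana has no other direct reports. Frank has 0 peers.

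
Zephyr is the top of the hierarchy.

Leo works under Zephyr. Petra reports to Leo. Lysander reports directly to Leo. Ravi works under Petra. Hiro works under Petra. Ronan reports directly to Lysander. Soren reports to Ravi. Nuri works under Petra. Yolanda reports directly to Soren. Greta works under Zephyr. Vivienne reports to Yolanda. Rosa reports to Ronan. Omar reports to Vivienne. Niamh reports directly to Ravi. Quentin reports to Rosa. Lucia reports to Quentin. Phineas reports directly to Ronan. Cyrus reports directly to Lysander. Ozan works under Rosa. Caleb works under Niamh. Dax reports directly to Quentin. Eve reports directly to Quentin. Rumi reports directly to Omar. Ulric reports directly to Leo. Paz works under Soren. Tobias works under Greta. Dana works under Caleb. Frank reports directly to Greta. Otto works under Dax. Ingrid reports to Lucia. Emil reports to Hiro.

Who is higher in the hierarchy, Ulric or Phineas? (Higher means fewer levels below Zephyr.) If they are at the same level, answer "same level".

Ulric

Ulric is 2 levels below Zephyr; Phineas is 4. Ulric is higher.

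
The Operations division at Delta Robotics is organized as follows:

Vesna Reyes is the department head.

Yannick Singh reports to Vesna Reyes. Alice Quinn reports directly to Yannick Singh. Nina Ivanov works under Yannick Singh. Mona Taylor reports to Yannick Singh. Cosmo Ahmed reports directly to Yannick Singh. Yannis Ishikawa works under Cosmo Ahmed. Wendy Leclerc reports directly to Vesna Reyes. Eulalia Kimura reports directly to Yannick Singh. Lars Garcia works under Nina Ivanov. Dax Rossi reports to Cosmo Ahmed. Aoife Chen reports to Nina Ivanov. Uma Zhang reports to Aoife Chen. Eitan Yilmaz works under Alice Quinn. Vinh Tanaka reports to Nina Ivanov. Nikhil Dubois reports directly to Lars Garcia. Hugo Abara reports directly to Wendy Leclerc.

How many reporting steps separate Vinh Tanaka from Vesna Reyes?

3

Chain from Vinh Tanaka up to Vesna Reyes: Vinh Tanaka → Nina Ivanov → Yannick Singh → Vesna Reyes. That is 3 steps up, so Vinh Tanaka is 3 levels below Vesna Reyes.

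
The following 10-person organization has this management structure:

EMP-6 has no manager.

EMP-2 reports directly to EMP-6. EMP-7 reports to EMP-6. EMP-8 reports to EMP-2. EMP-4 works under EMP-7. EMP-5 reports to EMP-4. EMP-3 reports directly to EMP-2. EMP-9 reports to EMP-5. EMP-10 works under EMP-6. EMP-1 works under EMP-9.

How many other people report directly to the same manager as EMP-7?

2

EMP-7 reports to EMP-6. EMP-6's other direct reports are EMP-2, EMP-10 — 2 peers.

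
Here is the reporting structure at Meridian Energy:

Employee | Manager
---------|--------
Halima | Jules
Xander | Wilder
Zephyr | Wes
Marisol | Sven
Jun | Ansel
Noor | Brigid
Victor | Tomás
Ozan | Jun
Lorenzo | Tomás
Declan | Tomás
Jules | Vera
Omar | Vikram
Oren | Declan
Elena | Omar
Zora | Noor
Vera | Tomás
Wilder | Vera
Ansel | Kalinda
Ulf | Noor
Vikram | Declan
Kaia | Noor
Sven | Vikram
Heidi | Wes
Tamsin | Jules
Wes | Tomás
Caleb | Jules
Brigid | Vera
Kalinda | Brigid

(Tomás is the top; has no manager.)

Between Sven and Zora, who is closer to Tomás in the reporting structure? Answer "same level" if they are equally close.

Sven is 3 levels below Tomás; Zora is 4. Sven is higher.

Sven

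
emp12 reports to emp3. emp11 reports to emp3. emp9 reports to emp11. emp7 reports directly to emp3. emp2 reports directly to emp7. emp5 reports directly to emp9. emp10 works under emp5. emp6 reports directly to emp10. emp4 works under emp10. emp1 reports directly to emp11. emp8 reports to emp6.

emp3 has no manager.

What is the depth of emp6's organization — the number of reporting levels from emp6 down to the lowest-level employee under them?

The longest chain under emp6 runs emp6 → emp8, which is 1 level below emp6.

1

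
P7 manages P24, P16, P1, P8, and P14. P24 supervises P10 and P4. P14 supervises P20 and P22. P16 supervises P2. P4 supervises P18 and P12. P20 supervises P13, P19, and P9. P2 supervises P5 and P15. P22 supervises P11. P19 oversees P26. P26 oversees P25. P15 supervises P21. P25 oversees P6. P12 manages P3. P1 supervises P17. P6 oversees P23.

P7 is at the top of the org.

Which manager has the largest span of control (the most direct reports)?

P7

Direct-report counts: P7 has 5; P1 has 1; P16 has 1; P2 has 2; P15 has 1; P14 has 2; P22 has 1; P20 has 3; P19 has 1; P26 has 1; P25 has 1; P6 has 1; P24 has 2; P4 has 2; P12 has 1. The largest is 5, held by P7.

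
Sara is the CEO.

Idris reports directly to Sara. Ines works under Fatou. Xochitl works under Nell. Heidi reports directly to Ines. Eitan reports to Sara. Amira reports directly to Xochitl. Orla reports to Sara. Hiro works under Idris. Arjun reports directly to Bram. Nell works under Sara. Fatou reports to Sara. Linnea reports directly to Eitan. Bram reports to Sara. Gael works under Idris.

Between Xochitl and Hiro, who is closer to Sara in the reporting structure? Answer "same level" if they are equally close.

same level

Both Xochitl and Hiro are 2 levels below Sara.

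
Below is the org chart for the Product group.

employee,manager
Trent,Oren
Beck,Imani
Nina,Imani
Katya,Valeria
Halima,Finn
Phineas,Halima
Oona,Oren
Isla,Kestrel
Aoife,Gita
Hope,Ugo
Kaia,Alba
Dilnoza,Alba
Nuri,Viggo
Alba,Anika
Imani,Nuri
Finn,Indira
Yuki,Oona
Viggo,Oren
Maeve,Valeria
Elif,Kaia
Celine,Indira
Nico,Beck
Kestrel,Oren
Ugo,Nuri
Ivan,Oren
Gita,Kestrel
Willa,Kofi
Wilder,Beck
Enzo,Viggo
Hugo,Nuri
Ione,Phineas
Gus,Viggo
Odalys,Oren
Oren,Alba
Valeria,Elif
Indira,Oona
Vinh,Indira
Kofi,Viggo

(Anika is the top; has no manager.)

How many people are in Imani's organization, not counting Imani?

4

Imani directly manages Beck, Nina. Under Beck: Wilder, Nico (2). Nina has no reports. So Imani's organization is 2 direct reports plus everyone under them: 3 + 1 = 4.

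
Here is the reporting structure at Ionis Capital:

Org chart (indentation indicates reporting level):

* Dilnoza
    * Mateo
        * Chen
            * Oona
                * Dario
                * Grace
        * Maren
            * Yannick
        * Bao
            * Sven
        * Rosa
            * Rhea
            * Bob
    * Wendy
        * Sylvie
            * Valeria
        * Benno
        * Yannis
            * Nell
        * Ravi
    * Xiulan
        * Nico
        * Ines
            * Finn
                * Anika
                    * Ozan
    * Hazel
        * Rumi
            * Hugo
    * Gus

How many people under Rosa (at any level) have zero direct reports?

The people in Rosa's organization with no one reporting to them are Bob, Rhea. That is 2.

2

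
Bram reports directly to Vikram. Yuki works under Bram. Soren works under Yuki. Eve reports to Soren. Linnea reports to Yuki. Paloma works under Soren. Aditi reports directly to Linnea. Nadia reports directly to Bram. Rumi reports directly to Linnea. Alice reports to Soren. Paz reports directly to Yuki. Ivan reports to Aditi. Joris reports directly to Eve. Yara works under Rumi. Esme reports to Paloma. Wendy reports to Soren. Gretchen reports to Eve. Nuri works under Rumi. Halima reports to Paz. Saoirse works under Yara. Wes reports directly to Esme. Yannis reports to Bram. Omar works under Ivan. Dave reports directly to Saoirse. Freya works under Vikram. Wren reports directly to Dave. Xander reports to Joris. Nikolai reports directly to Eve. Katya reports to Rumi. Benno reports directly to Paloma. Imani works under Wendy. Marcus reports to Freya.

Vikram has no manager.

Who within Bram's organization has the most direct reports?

Soren

Direct-report counts within Bram's organization: Bram has 3; Yuki has 3; Paz has 1; Linnea has 2; Rumi has 3; Yara has 1; Saoirse has 1; Dave has 1; Aditi has 1; Ivan has 1; Soren has 4; Wendy has 1; Paloma has 2; Esme has 1; Eve has 3; Joris has 1. The largest is 4, held by Soren.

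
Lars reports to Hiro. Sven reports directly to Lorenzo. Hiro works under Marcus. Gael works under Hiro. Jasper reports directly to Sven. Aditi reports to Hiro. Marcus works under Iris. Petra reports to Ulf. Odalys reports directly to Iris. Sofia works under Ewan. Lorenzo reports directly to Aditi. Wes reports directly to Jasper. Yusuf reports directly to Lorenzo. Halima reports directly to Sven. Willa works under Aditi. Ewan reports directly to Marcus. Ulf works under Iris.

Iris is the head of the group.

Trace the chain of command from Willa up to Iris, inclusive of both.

Willa reports to Aditi. Aditi reports to Hiro. Hiro reports to Marcus. Marcus reports to Iris. Iris is at the top.

Willa -> Aditi -> Hiro -> Marcus -> Iris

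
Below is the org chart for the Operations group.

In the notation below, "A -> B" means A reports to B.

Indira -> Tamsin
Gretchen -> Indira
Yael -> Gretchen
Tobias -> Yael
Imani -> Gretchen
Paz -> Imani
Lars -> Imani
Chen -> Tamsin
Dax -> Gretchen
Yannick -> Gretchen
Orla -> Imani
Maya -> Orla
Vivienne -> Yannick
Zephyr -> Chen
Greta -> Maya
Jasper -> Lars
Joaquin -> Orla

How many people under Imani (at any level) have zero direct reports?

The people in Imani's organization with no one reporting to them are Joaquin, Greta, Jasper, Paz. That is 4.

4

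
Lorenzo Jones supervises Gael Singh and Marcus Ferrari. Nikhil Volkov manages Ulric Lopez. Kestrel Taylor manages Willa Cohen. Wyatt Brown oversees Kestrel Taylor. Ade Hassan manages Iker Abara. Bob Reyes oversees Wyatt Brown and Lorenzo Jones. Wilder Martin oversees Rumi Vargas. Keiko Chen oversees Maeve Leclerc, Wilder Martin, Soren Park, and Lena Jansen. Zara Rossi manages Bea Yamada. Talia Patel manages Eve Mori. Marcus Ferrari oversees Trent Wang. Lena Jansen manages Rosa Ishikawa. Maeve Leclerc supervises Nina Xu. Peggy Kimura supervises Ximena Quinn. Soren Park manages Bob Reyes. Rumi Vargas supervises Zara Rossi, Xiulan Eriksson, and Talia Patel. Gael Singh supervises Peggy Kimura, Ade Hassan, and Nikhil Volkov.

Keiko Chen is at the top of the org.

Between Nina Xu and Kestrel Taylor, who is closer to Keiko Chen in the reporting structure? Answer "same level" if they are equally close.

Nina Xu is 2 levels below Keiko Chen; Kestrel Taylor is 4. Nina Xu is higher.

Nina Xu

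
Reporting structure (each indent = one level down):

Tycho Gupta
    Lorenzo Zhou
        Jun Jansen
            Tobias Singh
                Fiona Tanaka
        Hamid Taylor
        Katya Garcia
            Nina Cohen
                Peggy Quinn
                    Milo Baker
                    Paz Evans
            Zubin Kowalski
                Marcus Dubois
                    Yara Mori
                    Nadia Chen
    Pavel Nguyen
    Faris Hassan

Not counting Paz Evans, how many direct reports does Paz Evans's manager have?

1

Paz Evans reports to Peggy Quinn. Peggy Quinn's other direct reports are Milo Baker — 1 peer.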